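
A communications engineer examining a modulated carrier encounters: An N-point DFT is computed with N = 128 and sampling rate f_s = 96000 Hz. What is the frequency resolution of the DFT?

DFT frequency resolution = f_s / N
= 96000 / 128 = 750 Hz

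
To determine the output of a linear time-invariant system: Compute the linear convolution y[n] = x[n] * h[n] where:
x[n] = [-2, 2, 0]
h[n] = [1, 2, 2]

y[n] = sum_k x[k]*h[n-k]. Output length = len(x) + len(h) - 1 = 3 + 3 - 1 = 5.
y[0] = -2*1 = -2
y[1] = 2*1 + -2*2 = -2
y[2] = 0*1 + 2*2 + -2*2 = 0
y[3] = 0*2 + 2*2 = 4
y[4] = 0*2 = 0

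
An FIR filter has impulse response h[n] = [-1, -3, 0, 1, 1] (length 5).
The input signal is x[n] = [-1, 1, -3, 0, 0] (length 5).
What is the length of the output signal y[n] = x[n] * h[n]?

For linear convolution, the output length is:
len(y) = len(x) + len(h) - 1 = 5 + 5 - 1 = 9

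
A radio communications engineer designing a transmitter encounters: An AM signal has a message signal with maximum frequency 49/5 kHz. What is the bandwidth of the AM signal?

In AM (double-sideband), the bandwidth is twice the message frequency.
BW = 2 * f_m = 2 * 49/5 kHz = 98/5 kHz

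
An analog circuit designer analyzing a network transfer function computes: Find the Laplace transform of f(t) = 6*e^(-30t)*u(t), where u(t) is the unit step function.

Standard Laplace transform pair:
e^(-at)*u(t) <-> 1/(s+a)
With a = 30: L{6*e^(-30t)*u(t)} = 6/(s+30), ROC: Re(s) > -30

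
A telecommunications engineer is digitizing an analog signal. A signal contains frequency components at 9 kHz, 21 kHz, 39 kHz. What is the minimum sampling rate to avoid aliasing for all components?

The highest frequency component is f_max = 39 kHz.
Nyquist rate = 2 * f_max = 2 * 39 kHz = 78 kHz.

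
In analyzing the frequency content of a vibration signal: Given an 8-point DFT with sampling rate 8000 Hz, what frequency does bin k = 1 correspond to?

The frequency of DFT bin k is: f_k = k * f_s / N
f_1 = 1 * 8000 / 8 = 1000 Hz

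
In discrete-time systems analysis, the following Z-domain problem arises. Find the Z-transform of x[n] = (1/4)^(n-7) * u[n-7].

Time-shifting property: if X(z) = Z{x[n]}, then Z{x[n-d]} = z^(-d) * X(z)
X(z) = z/(z - 1/4) for x[n] = (1/4)^n * u[n]
Z{x[n-7]} = z^(-7) * z/(z - 1/4) = z^(-6)/(z - 1/4)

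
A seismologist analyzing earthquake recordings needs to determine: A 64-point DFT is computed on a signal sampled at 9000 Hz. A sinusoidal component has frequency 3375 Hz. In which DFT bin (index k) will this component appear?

DFT frequency resolution = f_s/N = 9000/64 = 1125/8 Hz
Bin index k = f_signal / resolution = 3375 / 1125/8 = 24
The signal frequency 3375 Hz falls in DFT bin k = 24.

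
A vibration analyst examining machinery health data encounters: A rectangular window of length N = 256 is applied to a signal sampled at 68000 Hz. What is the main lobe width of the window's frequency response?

For a rectangular window of length N,
the main lobe width in frequency is 2*f_s/N.
= 2*68000/256 = 2125/4 Hz
This determines the minimum frequency separation for resolving two sinusoids.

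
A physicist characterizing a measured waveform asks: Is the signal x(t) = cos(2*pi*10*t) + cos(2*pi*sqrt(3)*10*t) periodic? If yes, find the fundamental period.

f1 = 10 Hz, f2 = 10*sqrt(3) Hz
Ratio f2/f1 = sqrt(3), which is irrational.
Since the frequency ratio is irrational, no common period exists.
The signal is not periodic.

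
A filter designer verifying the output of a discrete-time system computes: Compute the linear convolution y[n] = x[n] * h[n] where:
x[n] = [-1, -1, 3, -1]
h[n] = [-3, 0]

y[n] = sum_k x[k]*h[n-k]. Output length = len(x) + len(h) - 1 = 4 + 2 - 1 = 5.
y[0] = -1*-3 = 3
y[1] = -1*-3 + -1*0 = 3
y[2] = 3*-3 + -1*0 = -9
y[3] = -1*-3 + 3*0 = 3
y[4] = -1*0 = 0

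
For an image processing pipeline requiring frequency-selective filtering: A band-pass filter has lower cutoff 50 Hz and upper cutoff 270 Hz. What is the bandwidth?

Bandwidth = f_high - f_low
= 270 Hz - 50 Hz = 220 Hz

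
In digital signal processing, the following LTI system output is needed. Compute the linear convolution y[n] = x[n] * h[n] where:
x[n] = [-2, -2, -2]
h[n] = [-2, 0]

y[n] = sum_k x[k]*h[n-k]. Output length = len(x) + len(h) - 1 = 3 + 2 - 1 = 4.
y[0] = -2*-2 = 4
y[1] = -2*-2 + -2*0 = 4
y[2] = -2*-2 + -2*0 = 4
y[3] = -2*0 = 0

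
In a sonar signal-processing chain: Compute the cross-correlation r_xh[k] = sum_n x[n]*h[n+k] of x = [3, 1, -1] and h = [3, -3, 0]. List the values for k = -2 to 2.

Both sequences indexed from 0 and zero outside their support.
Lags with overlap: k = -2 to 2.
  r_xh[-2] = x[2]*h[0] = -3
  r_xh[-1] = x[1]*h[0] + x[2]*h[1] = 6
  r_xh[0] = x[0]*h[0] + x[1]*h[1] + x[2]*h[2] = 6
  r_xh[1] = x[0]*h[1] + x[1]*h[2] = -9
  r_xh[2] = x[0]*h[2] = 0
r_xh = [-3, 6, 6, -9, 0] (for k = -2, ..., 2)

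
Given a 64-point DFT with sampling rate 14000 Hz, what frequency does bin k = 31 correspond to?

The frequency of DFT bin k is: f_k = k * f_s / N
f_31 = 31 * 14000 / 64 = 27125/4 Hz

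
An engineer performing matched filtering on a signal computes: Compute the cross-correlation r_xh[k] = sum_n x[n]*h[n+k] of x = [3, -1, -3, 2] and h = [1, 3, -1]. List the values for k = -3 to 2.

Both sequences indexed from 0 and zero outside their support.
Lags with overlap: k = -3 to 2.
  r_xh[-3] = x[3]*h[0] = 2
  r_xh[-2] = x[2]*h[0] + x[3]*h[1] = 3
  r_xh[-1] = x[1]*h[0] + x[2]*h[1] + x[3]*h[2] = -12
  r_xh[0] = x[0]*h[0] + x[1]*h[1] + x[2]*h[2] = 3
  r_xh[1] = x[0]*h[1] + x[1]*h[2] = 10
  r_xh[2] = x[0]*h[2] = -3
r_xh = [2, 3, -12, 3, 10, -3] (for k = -3, ..., 2)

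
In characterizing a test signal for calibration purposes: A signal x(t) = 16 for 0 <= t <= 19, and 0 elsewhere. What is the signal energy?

Energy = integral of |x(t)|^2 dt over the signal duration
= 16^2 * 19 = 256 * 19 = 4864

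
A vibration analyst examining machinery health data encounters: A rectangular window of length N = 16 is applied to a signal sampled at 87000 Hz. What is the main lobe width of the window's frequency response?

For a rectangular window of length N,
the main lobe width in frequency is 2*f_s/N.
= 2*87000/16 = 10875 Hz
This determines the minimum frequency separation for resolving two sinusoids.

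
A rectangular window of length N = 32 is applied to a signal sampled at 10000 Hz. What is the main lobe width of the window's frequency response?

For a rectangular window of length N,
the main lobe width in frequency is 2*f_s/N.
= 2*10000/32 = 625 Hz
This determines the minimum frequency separation for resolving two sinusoids.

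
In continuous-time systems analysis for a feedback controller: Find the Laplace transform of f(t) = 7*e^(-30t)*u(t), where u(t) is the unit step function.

Standard Laplace transform pair:
e^(-at)*u(t) <-> 1/(s+a)
With a = 30: L{7*e^(-30t)*u(t)} = 7/(s+30), ROC: Re(s) > -30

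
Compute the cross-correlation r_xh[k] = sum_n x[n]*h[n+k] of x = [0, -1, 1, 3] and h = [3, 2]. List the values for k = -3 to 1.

Both sequences indexed from 0 and zero outside their support.
Lags with overlap: k = -3 to 1.
  r_xh[-3] = x[3]*h[0] = 9
  r_xh[-2] = x[2]*h[0] + x[3]*h[1] = 9
  r_xh[-1] = x[1]*h[0] + x[2]*h[1] = -1
  r_xh[0] = x[0]*h[0] + x[1]*h[1] = -2
  r_xh[1] = x[0]*h[1] = 0
r_xh = [9, 9, -1, -2, 0] (for k = -3, ..., 1)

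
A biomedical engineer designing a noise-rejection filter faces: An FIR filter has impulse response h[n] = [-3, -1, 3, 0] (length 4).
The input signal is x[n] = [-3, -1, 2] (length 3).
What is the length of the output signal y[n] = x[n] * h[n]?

For linear convolution, the output length is:
len(y) = len(x) + len(h) - 1 = 3 + 4 - 1 = 6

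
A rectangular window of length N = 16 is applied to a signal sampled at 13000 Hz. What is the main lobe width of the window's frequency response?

For a rectangular window of length N,
the main lobe width in frequency is 2*f_s/N.
= 2*13000/16 = 1625 Hz
This determines the minimum frequency separation for resolving two sinusoids.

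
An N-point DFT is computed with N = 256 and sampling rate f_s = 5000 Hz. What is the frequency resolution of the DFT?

DFT frequency resolution = f_s / N
= 5000 / 256 = 625/32 Hz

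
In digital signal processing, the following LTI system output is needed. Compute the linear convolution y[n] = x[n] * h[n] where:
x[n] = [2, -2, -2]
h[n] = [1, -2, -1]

y[n] = sum_k x[k]*h[n-k]. Output length = len(x) + len(h) - 1 = 3 + 3 - 1 = 5.
y[0] = 2*1 = 2
y[1] = -2*1 + 2*-2 = -6
y[2] = -2*1 + -2*-2 + 2*-1 = 0
y[3] = -2*-2 + -2*-1 = 6
y[4] = -2*-1 = 2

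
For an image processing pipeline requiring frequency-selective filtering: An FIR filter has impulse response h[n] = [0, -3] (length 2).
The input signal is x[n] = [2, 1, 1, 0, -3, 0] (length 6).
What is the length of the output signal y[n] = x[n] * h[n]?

For linear convolution, the output length is:
len(y) = len(x) + len(h) - 1 = 6 + 2 - 1 = 7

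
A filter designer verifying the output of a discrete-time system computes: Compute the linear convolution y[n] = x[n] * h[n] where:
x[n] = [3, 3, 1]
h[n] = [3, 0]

y[n] = sum_k x[k]*h[n-k]. Output length = len(x) + len(h) - 1 = 3 + 2 - 1 = 4.
y[0] = 3*3 = 9
y[1] = 3*3 + 3*0 = 9
y[2] = 1*3 + 3*0 = 3
y[3] = 1*0 = 0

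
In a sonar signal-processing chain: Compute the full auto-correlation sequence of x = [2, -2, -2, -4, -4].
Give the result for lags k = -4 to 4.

r_xx[k] = sum_m x[m]*x[m+k], indexed from 0, for k = -4 to 4:
  r_xx[-4] = x[4]*x[0] = -8
  r_xx[-3] = x[3]*x[0] + x[4]*x[1] = 0
  r_xx[-2] = x[2]*x[0] + x[3]*x[1] + x[4]*x[2] = 12
  r_xx[-1] = x[1]*x[0] + x[2]*x[1] + x[3]*x[2] + x[4]*x[3] = 24
  r_xx[0] = x[0]*x[0] + x[1]*x[1] + x[2]*x[2] + x[3]*x[3] + x[4]*x[4] = 44
  r_xx[1] = x[0]*x[1] + x[1]*x[2] + x[2]*x[3] + x[3]*x[4] = 24
  r_xx[2] = x[0]*x[2] + x[1]*x[3] + x[2]*x[4] = 12
  r_xx[3] = x[0]*x[3] + x[1]*x[4] = 0
  r_xx[4] = x[0]*x[4] = -8
r_xx = [-8, 0, 12, 24, 44, 24, 12, 0, -8]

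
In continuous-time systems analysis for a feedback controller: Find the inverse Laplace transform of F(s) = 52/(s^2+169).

Standard pair: w/(s^2+w^2) <-> sin(wt)*u(t)
Recognize w^2 = 169, so w = 13; numerator 52 = 4*13.
f(t) = 4*sin(13t)*u(t)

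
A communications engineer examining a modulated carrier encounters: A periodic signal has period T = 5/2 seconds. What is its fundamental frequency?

The fundamental frequency is the reciprocal of the period.
f = 1/T = 1/(5/2) = 2/5 Hz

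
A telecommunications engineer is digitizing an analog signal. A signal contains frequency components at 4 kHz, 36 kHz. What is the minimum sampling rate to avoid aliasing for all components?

The highest frequency component is f_max = 36 kHz.
Nyquist rate = 2 * f_max = 2 * 36 kHz = 72 kHz.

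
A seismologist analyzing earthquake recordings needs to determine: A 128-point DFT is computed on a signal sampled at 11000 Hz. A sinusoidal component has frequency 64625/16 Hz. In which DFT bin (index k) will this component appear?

DFT frequency resolution = f_s/N = 11000/128 = 1375/16 Hz
Bin index k = f_signal / resolution = 64625/16 / 1375/16 = 47
The signal frequency 64625/16 Hz falls in DFT bin k = 47.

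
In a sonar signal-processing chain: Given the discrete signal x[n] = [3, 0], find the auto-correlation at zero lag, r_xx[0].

The auto-correlation at zero lag r_xx[0] equals the signal energy.
r_xx[0] = sum of x[n]^2 = 3^2 + 0^2
= 9 + 0 = 9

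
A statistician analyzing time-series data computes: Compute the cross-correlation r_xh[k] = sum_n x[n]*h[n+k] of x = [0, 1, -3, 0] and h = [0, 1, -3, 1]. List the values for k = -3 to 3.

Both sequences indexed from 0 and zero outside their support.
Lags with overlap: k = -3 to 3.
  r_xh[-3] = x[3]*h[0] = 0
  r_xh[-2] = x[2]*h[0] + x[3]*h[1] = 0
  r_xh[-1] = x[1]*h[0] + x[2]*h[1] + x[3]*h[2] = -3
  r_xh[0] = x[0]*h[0] + x[1]*h[1] + x[2]*h[2] + x[3]*h[3] = 10
  r_xh[1] = x[0]*h[1] + x[1]*h[2] + x[2]*h[3] = -6
  r_xh[2] = x[0]*h[2] + x[1]*h[3] = 1
  r_xh[3] = x[0]*h[3] = 0
r_xh = [0, 0, -3, 10, -6, 1, 0] (for k = -3, ..., 3)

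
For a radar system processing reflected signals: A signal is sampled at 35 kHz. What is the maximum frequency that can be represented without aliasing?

The maximum frequency that can be represented without aliasing
is the Nyquist frequency: f_max = f_s / 2 = 35 kHz / 2 = 35/2 kHz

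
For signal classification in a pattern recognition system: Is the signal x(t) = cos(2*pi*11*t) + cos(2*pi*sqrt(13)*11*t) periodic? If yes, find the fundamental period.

f1 = 11 Hz, f2 = 11*sqrt(13) Hz
Ratio f2/f1 = sqrt(13), which is irrational.
Since the frequency ratio is irrational, no common period exists.
The signal is not periodic.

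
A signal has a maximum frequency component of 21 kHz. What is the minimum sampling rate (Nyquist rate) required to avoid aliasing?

By the Nyquist-Shannon sampling theorem,
the minimum sampling rate (Nyquist rate) must be at least 2 * f_max.
Nyquist rate = 2 * 21 kHz = 42 kHz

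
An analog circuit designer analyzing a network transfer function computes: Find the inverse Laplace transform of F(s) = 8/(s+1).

Standard pair: k/(s+a) <-> k*e^(-at)*u(t)
With k=8, a=1: f(t) = 8*e^(-t)*u(t)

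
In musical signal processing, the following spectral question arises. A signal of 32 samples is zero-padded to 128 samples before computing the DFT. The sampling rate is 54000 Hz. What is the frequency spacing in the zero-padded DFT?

Original DFT: N = 32, resolution = f_s/N = 54000/32 = 3375/2 Hz
Zero-padded DFT: N = 128, resolution = f_s/N = 54000/128 = 3375/8 Hz
Zero-padding interpolates the spectrum (finer frequency grid)
but does NOT improve the true spectral resolution (ability to resolve close frequencies).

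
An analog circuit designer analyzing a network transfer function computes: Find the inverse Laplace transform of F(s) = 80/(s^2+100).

Standard pair: w/(s^2+w^2) <-> sin(wt)*u(t)
Recognize w^2 = 100, so w = 10; numerator 80 = 8*10.
f(t) = 8*sin(10t)*u(t)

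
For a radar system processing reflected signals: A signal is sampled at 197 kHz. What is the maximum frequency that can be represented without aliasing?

The maximum frequency that can be represented without aliasing
is the Nyquist frequency: f_max = f_s / 2 = 197 kHz / 2 = 197/2 kHz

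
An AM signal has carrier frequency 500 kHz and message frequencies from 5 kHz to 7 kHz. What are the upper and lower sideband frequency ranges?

Upper sideband (USB) = fc + [fm_low, fm_high] = 500 + [5, 7] = [505, 507] kHz
Lower sideband (LSB) = fc - [fm_high, fm_low] = 500 - [7, 5] = [493, 495] kHz
Total occupied spectrum: 493 kHz to 507 kHz (plus carrier at 500 kHz)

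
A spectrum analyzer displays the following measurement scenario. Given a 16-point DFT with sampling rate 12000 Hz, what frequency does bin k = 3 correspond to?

The frequency of DFT bin k is: f_k = k * f_s / N
f_3 = 3 * 12000 / 16 = 2250 Hz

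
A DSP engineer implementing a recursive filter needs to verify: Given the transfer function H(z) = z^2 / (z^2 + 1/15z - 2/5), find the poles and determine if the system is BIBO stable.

Poles are roots of the denominator: z^2 + 1/15z - 2/5 = 0.
Quadratic formula: z = [-(1/15) +/- sqrt((1/15)^2 - 4*(-2/5))] / 2
Discriminant = 1/225 + 8/5 = 361/225; sqrt = 19/15.
z = (-1/15 +/- 19/15) / 2 => z = 3/5 or z = -2/3.
|p1| = 2/3, |p2| = 3/5.
For BIBO stability, all poles must lie inside the unit circle (|p| < 1).
System is STABLE since both |p| < 1.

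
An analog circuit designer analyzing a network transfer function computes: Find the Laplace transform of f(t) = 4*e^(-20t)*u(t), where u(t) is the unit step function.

Standard Laplace transform pair:
e^(-at)*u(t) <-> 1/(s+a)
With a = 20: L{4*e^(-20t)*u(t)} = 4/(s+20), ROC: Re(s) > -20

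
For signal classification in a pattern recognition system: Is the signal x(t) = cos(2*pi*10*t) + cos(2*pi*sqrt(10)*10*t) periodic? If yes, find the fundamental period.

f1 = 10 Hz, f2 = 10*sqrt(10) Hz
Ratio f2/f1 = sqrt(10), which is irrational.
Since the frequency ratio is irrational, no common period exists.
The signal is not periodic.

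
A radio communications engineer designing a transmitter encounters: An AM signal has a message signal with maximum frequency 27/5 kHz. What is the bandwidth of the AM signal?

In AM (double-sideband), the bandwidth is twice the message frequency.
BW = 2 * f_m = 2 * 27/5 kHz = 54/5 kHz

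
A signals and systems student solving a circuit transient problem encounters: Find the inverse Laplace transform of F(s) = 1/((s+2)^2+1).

Standard pair: w/((s+a)^2+w^2) <-> e^(-at)*sin(wt)*u(t)
With a=2, w=1: f(t) = e^(-2t)*sin(t)*u(t)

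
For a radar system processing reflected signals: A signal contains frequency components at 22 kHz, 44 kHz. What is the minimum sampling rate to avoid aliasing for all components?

The highest frequency component is f_max = 44 kHz.
Nyquist rate = 2 * f_max = 2 * 44 kHz = 88 kHz.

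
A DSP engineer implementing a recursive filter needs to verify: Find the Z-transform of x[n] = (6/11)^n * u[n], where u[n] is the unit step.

The Z-transform of a^n * u[n] is z/(z-a) for |z| > |a|.
Here a = 6/11, so X(z) = z/(z - (6/11)) = 11z/(11z - 6)
ROC: |z| > 6/11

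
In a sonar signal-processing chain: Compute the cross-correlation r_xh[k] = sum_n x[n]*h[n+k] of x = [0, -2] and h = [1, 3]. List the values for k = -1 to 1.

Both sequences indexed from 0 and zero outside their support.
Lags with overlap: k = -1 to 1.
  r_xh[-1] = x[1]*h[0] = -2
  r_xh[0] = x[0]*h[0] + x[1]*h[1] = -6
  r_xh[1] = x[0]*h[1] = 0
r_xh = [-2, -6, 0] (for k = -1, ..., 1)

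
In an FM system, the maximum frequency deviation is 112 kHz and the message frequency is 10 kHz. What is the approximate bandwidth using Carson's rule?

Carson's rule: BW = 2*(delta_f + f_m)
= 2*(112 + 10) kHz = 244 kHz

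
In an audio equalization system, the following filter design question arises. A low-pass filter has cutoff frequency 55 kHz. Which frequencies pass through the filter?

A low-pass filter passes all frequencies below the cutoff frequency 55 kHz and attenuates higher frequencies.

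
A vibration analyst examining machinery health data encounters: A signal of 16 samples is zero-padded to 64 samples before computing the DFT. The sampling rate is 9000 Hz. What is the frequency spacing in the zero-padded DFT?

Original DFT: N = 16, resolution = f_s/N = 9000/16 = 1125/2 Hz
Zero-padded DFT: N = 64, resolution = f_s/N = 9000/64 = 1125/8 Hz
Zero-padding interpolates the spectrum (finer frequency grid)
but does NOT improve the true spectral resolution (ability to resolve close frequencies).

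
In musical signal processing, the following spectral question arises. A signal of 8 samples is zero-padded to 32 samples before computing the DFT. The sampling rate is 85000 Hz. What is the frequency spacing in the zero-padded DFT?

Original DFT: N = 8, resolution = f_s/N = 85000/8 = 10625 Hz
Zero-padded DFT: N = 32, resolution = f_s/N = 85000/32 = 10625/4 Hz
Zero-padding interpolates the spectrum (finer frequency grid)
but does NOT improve the true spectral resolution (ability to resolve close frequencies).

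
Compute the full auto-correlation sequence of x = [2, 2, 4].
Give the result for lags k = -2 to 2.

r_xx[k] = sum_m x[m]*x[m+k], indexed from 0, for k = -2 to 2:
  r_xx[-2] = x[2]*x[0] = 8
  r_xx[-1] = x[1]*x[0] + x[2]*x[1] = 12
  r_xx[0] = x[0]*x[0] + x[1]*x[1] + x[2]*x[2] = 24
  r_xx[1] = x[0]*x[1] + x[1]*x[2] = 12
  r_xx[2] = x[0]*x[2] = 8
r_xx = [8, 12, 24, 12, 8]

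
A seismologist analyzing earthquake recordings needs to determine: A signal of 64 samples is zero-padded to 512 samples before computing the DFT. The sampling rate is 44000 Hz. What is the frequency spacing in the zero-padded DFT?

Original DFT: N = 64, resolution = f_s/N = 44000/64 = 1375/2 Hz
Zero-padded DFT: N = 512, resolution = f_s/N = 44000/512 = 1375/16 Hz
Zero-padding interpolates the spectrum (finer frequency grid)
but does NOT improve the true spectral resolution (ability to resolve close frequencies).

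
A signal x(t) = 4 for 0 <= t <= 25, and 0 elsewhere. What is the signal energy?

Energy = integral of |x(t)|^2 dt over the signal duration
= 4^2 * 25 = 16 * 25 = 400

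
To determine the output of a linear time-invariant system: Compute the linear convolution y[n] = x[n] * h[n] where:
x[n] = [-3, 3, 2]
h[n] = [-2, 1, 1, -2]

y[n] = sum_k x[k]*h[n-k]. Output length = len(x) + len(h) - 1 = 3 + 4 - 1 = 6.
y[0] = -3*-2 = 6
y[1] = 3*-2 + -3*1 = -9
y[2] = 2*-2 + 3*1 + -3*1 = -4
y[3] = 2*1 + 3*1 + -3*-2 = 11
y[4] = 2*1 + 3*-2 = -4
y[5] = 2*-2 = -4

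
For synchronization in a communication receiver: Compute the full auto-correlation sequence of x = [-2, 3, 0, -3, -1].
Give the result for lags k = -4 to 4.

r_xx[k] = sum_m x[m]*x[m+k], indexed from 0, for k = -4 to 4:
  r_xx[-4] = x[4]*x[0] = 2
  r_xx[-3] = x[3]*x[0] + x[4]*x[1] = 3
  r_xx[-2] = x[2]*x[0] + x[3]*x[1] + x[4]*x[2] = -9
  r_xx[-1] = x[1]*x[0] + x[2]*x[1] + x[3]*x[2] + x[4]*x[3] = -3
  r_xx[0] = x[0]*x[0] + x[1]*x[1] + x[2]*x[2] + x[3]*x[3] + x[4]*x[4] = 23
  r_xx[1] = x[0]*x[1] + x[1]*x[2] + x[2]*x[3] + x[3]*x[4] = -3
  r_xx[2] = x[0]*x[2] + x[1]*x[3] + x[2]*x[4] = -9
  r_xx[3] = x[0]*x[3] + x[1]*x[4] = 3
  r_xx[4] = x[0]*x[4] = 2
r_xx = [2, 3, -9, -3, 23, -3, -9, 3, 2]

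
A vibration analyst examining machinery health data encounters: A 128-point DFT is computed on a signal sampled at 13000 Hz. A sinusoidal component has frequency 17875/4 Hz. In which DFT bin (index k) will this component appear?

DFT frequency resolution = f_s/N = 13000/128 = 1625/16 Hz
Bin index k = f_signal / resolution = 17875/4 / 1625/16 = 44
The signal frequency 17875/4 Hz falls in DFT bin k = 44.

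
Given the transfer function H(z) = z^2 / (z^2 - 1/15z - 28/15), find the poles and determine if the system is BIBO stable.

Poles are roots of the denominator: z^2 - 1/15z - 28/15 = 0.
Quadratic formula: z = [-(-1/15) +/- sqrt((-1/15)^2 - 4*(-28/15))] / 2
Discriminant = 1/225 + 112/15 = 1681/225; sqrt = 41/15.
z = (1/15 +/- 41/15) / 2 => z = 7/5 or z = -4/3.
|p1| = 4/3, |p2| = 7/5.
For BIBO stability, all poles must lie inside the unit circle (|p| < 1).
System is UNSTABLE since at least one |p| >= 1.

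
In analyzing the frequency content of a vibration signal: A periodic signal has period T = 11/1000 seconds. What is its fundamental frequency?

The fundamental frequency is the reciprocal of the period.
f = 1/T = 1/(11/1000) = 1000/11 Hz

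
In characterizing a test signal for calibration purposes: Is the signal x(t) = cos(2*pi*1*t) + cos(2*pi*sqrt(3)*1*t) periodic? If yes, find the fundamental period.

f1 = 1 Hz, f2 = 1*sqrt(3) Hz
Ratio f2/f1 = sqrt(3), which is irrational.
Since the frequency ratio is irrational, no common period exists.
The signal is not periodic.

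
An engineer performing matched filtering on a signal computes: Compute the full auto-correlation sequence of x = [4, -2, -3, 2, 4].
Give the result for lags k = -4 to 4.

r_xx[k] = sum_m x[m]*x[m+k], indexed from 0, for k = -4 to 4:
  r_xx[-4] = x[4]*x[0] = 16
  r_xx[-3] = x[3]*x[0] + x[4]*x[1] = 0
  r_xx[-2] = x[2]*x[0] + x[3]*x[1] + x[4]*x[2] = -28
  r_xx[-1] = x[1]*x[0] + x[2]*x[1] + x[3]*x[2] + x[4]*x[3] = 0
  r_xx[0] = x[0]*x[0] + x[1]*x[1] + x[2]*x[2] + x[3]*x[3] + x[4]*x[4] = 49
  r_xx[1] = x[0]*x[1] + x[1]*x[2] + x[2]*x[3] + x[3]*x[4] = 0
  r_xx[2] = x[0]*x[2] + x[1]*x[3] + x[2]*x[4] = -28
  r_xx[3] = x[0]*x[3] + x[1]*x[4] = 0
  r_xx[4] = x[0]*x[4] = 16
r_xx = [16, 0, -28, 0, 49, 0, -28, 0, 16]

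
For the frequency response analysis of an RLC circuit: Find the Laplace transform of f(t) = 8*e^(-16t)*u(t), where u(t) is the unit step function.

Standard Laplace transform pair:
e^(-at)*u(t) <-> 1/(s+a)
With a = 16: L{8*e^(-16t)*u(t)} = 8/(s+16), ROC: Re(s) > -16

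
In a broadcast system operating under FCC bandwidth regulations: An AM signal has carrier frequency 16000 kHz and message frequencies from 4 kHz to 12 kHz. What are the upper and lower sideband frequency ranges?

Upper sideband (USB) = fc + [fm_low, fm_high] = 16000 + [4, 12] = [16004, 16012] kHz
Lower sideband (LSB) = fc - [fm_high, fm_low] = 16000 - [12, 4] = [15988, 15996] kHz
Total occupied spectrum: 15988 kHz to 16012 kHz (plus carrier at 16000 kHz)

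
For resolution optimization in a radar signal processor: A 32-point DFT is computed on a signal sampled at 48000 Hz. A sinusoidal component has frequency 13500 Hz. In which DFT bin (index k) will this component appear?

DFT frequency resolution = f_s/N = 48000/32 = 1500 Hz
Bin index k = f_signal / resolution = 13500 / 1500 = 9
The signal frequency 13500 Hz falls in DFT bin k = 9.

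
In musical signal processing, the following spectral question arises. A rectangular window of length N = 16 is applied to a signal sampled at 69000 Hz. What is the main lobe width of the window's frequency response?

For a rectangular window of length N,
the main lobe width in frequency is 2*f_s/N.
= 2*69000/16 = 8625 Hz
This determines the minimum frequency separation for resolving two sinusoids.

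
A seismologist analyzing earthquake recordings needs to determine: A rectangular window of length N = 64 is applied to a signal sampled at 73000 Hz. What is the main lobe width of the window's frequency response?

For a rectangular window of length N,
the main lobe width in frequency is 2*f_s/N.
= 2*73000/64 = 9125/4 Hz
This determines the minimum frequency separation for resolving two sinusoids.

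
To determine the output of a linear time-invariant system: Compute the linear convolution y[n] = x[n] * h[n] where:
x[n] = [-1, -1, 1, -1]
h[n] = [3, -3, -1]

y[n] = sum_k x[k]*h[n-k]. Output length = len(x) + len(h) - 1 = 4 + 3 - 1 = 6.
y[0] = -1*3 = -3
y[1] = -1*3 + -1*-3 = 0
y[2] = 1*3 + -1*-3 + -1*-1 = 7
y[3] = -1*3 + 1*-3 + -1*-1 = -5
y[4] = -1*-3 + 1*-1 = 2
y[5] = -1*-1 = 1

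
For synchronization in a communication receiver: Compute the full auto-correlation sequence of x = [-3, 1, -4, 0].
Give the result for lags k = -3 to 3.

r_xx[k] = sum_m x[m]*x[m+k], indexed from 0, for k = -3 to 3:
  r_xx[-3] = x[3]*x[0] = 0
  r_xx[-2] = x[2]*x[0] + x[3]*x[1] = 12
  r_xx[-1] = x[1]*x[0] + x[2]*x[1] + x[3]*x[2] = -7
  r_xx[0] = x[0]*x[0] + x[1]*x[1] + x[2]*x[2] + x[3]*x[3] = 26
  r_xx[1] = x[0]*x[1] + x[1]*x[2] + x[2]*x[3] = -7
  r_xx[2] = x[0]*x[2] + x[1]*x[3] = 12
  r_xx[3] = x[0]*x[3] = 0
r_xx = [0, 12, -7, 26, -7, 12, 0]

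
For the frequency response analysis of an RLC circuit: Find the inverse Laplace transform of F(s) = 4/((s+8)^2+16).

Standard pair: w/((s+a)^2+w^2) <-> e^(-at)*sin(wt)*u(t)
With a=8, w=4: f(t) = e^(-8t)*sin(4t)*u(t)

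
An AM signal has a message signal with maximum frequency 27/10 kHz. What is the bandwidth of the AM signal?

In AM (double-sideband), the bandwidth is twice the message frequency.
BW = 2 * f_m = 2 * 27/10 kHz = 27/5 kHz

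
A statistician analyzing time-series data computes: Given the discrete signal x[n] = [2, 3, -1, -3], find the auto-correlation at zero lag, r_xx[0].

The auto-correlation at zero lag r_xx[0] equals the signal energy.
r_xx[0] = sum of x[n]^2 = 2^2 + 3^2 + (-1)^2 + (-3)^2
= 4 + 9 + 1 + 9 = 23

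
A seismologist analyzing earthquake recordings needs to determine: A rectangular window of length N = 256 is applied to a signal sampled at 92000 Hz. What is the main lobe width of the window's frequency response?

For a rectangular window of length N,
the main lobe width in frequency is 2*f_s/N.
= 2*92000/256 = 2875/4 Hz
This determines the minimum frequency separation for resolving two sinusoids.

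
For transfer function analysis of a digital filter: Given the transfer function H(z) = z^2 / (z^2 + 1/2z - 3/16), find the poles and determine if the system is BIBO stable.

Poles are roots of the denominator: z^2 + 1/2z - 3/16 = 0.
Quadratic formula: z = [-(1/2) +/- sqrt((1/2)^2 - 4*(-3/16))] / 2
Discriminant = 1/4 + 3/4 = 1; sqrt = 1.
z = (-1/2 +/- 1) / 2 => z = 1/4 or z = -3/4.
|p1| = 1/4, |p2| = 3/4.
For BIBO stability, all poles must lie inside the unit circle (|p| < 1).
System is STABLE since both |p| < 1.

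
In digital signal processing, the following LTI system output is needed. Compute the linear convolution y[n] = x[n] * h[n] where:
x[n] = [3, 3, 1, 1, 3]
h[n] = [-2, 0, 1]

y[n] = sum_k x[k]*h[n-k]. Output length = len(x) + len(h) - 1 = 5 + 3 - 1 = 7.
y[0] = 3*-2 = -6
y[1] = 3*-2 + 3*0 = -6
y[2] = 1*-2 + 3*0 + 3*1 = 1
y[3] = 1*-2 + 1*0 + 3*1 = 1
y[4] = 3*-2 + 1*0 + 1*1 = -5
y[5] = 3*0 + 1*1 = 1
y[6] = 3*1 = 3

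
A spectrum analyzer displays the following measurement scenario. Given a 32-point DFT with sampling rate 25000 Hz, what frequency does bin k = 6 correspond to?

The frequency of DFT bin k is: f_k = k * f_s / N
f_6 = 6 * 25000 / 32 = 9375/2 Hz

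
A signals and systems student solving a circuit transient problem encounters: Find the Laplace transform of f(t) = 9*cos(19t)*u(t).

Standard pair: cos(wt)*u(t) <-> s/(s^2+w^2)
With w = 19: L{9*cos(19t)*u(t)} = 9s/(s^2+361)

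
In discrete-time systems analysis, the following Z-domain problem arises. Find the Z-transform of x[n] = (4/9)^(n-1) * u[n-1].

Time-shifting property: if X(z) = Z{x[n]}, then Z{x[n-d]} = z^(-d) * X(z)
X(z) = z/(z - 4/9) for x[n] = (4/9)^n * u[n]
Z{x[n-1]} = z^(-1) * z/(z - 4/9) = 1/(z - 4/9)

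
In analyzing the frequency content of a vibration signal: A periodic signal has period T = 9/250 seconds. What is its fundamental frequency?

The fundamental frequency is the reciprocal of the period.
f = 1/T = 1/(9/250) = 250/9 Hz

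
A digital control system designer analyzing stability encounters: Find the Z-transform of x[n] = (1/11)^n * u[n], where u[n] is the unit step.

The Z-transform of a^n * u[n] is z/(z-a) for |z| > |a|.
Here a = 1/11, so X(z) = z/(z - (1/11)) = 11z/(11z - 1)
ROC: |z| > 1/11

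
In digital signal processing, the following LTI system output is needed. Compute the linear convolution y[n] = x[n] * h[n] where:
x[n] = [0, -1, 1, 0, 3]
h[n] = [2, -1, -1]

y[n] = sum_k x[k]*h[n-k]. Output length = len(x) + len(h) - 1 = 5 + 3 - 1 = 7.
y[0] = 0*2 = 0
y[1] = -1*2 + 0*-1 = -2
y[2] = 1*2 + -1*-1 + 0*-1 = 3
y[3] = 0*2 + 1*-1 + -1*-1 = 0
y[4] = 3*2 + 0*-1 + 1*-1 = 5
y[5] = 3*-1 + 0*-1 = -3
y[6] = 3*-1 = -3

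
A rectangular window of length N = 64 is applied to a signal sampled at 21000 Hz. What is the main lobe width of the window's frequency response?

For a rectangular window of length N,
the main lobe width in frequency is 2*f_s/N.
= 2*21000/64 = 2625/4 Hz
This determines the minimum frequency separation for resolving two sinusoids.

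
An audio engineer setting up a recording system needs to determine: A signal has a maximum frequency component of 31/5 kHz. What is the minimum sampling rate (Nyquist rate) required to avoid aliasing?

By the Nyquist-Shannon sampling theorem,
the minimum sampling rate (Nyquist rate) must be at least 2 * f_max.
Nyquist rate = 2 * 31/5 kHz = 62/5 kHz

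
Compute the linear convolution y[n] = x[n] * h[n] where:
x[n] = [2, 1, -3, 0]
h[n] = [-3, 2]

y[n] = sum_k x[k]*h[n-k]. Output length = len(x) + len(h) - 1 = 4 + 2 - 1 = 5.
y[0] = 2*-3 = -6
y[1] = 1*-3 + 2*2 = 1
y[2] = -3*-3 + 1*2 = 11
y[3] = 0*-3 + -3*2 = -6
y[4] = 0*2 = 0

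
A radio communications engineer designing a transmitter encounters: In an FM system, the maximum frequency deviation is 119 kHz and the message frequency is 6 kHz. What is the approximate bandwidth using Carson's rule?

Carson's rule: BW = 2*(delta_f + f_m)
= 2*(119 + 6) kHz = 250 kHz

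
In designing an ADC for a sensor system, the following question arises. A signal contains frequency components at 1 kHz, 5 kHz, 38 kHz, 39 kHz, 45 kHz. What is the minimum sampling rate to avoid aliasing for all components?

The highest frequency component is f_max = 45 kHz.
Nyquist rate = 2 * f_max = 2 * 45 kHz = 90 kHz.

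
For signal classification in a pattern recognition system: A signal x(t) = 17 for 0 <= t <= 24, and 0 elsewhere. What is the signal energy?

Energy = integral of |x(t)|^2 dt over the signal duration
= 17^2 * 24 = 289 * 24 = 6936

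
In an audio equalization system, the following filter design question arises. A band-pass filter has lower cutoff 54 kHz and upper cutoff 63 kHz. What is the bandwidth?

Bandwidth = f_high - f_low
= 63 kHz - 54 kHz = 9 kHz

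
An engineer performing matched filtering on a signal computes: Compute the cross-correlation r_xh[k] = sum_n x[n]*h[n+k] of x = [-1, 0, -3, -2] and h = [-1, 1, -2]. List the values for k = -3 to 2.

Both sequences indexed from 0 and zero outside their support.
Lags with overlap: k = -3 to 2.
  r_xh[-3] = x[3]*h[0] = 2
  r_xh[-2] = x[2]*h[0] + x[3]*h[1] = 1
  r_xh[-1] = x[1]*h[0] + x[2]*h[1] + x[3]*h[2] = 1
  r_xh[0] = x[0]*h[0] + x[1]*h[1] + x[2]*h[2] = 7
  r_xh[1] = x[0]*h[1] + x[1]*h[2] = -1
  r_xh[2] = x[0]*h[2] = 2
r_xh = [2, 1, 1, 7, -1, 2] (for k = -3, ..., 2)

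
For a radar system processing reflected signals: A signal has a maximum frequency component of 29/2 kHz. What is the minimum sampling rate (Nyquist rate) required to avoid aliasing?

By the Nyquist-Shannon sampling theorem,
the minimum sampling rate (Nyquist rate) must be at least 2 * f_max.
Nyquist rate = 2 * 29/2 kHz = 29 kHz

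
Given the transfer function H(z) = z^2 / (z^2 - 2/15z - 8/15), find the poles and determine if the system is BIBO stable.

Poles are roots of the denominator: z^2 - 2/15z - 8/15 = 0.
Quadratic formula: z = [-(-2/15) +/- sqrt((-2/15)^2 - 4*(-8/15))] / 2
Discriminant = 4/225 + 32/15 = 484/225; sqrt = 22/15.
z = (2/15 +/- 22/15) / 2 => z = 4/5 or z = -2/3.
|p1| = 2/3, |p2| = 4/5.
For BIBO stability, all poles must lie inside the unit circle (|p| < 1).
System is STABLE since both |p| < 1.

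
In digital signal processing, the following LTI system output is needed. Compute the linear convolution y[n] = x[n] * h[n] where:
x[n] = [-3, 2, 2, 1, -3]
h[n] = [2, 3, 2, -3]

y[n] = sum_k x[k]*h[n-k]. Output length = len(x) + len(h) - 1 = 5 + 4 - 1 = 8.
y[0] = -3*2 = -6
y[1] = 2*2 + -3*3 = -5
y[2] = 2*2 + 2*3 + -3*2 = 4
y[3] = 1*2 + 2*3 + 2*2 + -3*-3 = 21
y[4] = -3*2 + 1*3 + 2*2 + 2*-3 = -5
y[5] = -3*3 + 1*2 + 2*-3 = -13
y[6] = -3*2 + 1*-3 = -9
y[7] = -3*-3 = 9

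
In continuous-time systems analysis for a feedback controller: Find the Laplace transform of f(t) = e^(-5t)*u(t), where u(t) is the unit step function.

Standard Laplace transform pair:
e^(-at)*u(t) <-> 1/(s+a)
With a = 5: L{e^(-5t)*u(t)} = 1/(s+5), ROC: Re(s) > -5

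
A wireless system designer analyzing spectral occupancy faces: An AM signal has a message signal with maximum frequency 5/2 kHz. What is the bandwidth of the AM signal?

In AM (double-sideband), the bandwidth is twice the message frequency.
BW = 2 * f_m = 2 * 5/2 kHz = 5 kHz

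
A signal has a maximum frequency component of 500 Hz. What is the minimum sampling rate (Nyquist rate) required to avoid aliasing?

By the Nyquist-Shannon sampling theorem,
the minimum sampling rate (Nyquist rate) must be at least 2 * f_max.
Nyquist rate = 2 * 500 Hz = 1000 Hz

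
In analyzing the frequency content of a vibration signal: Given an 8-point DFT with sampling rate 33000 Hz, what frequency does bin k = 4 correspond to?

The frequency of DFT bin k is: f_k = k * f_s / N
f_4 = 4 * 33000 / 8 = 16500 Hz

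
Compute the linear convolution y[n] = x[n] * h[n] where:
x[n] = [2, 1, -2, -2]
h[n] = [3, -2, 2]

y[n] = sum_k x[k]*h[n-k]. Output length = len(x) + len(h) - 1 = 4 + 3 - 1 = 6.
y[0] = 2*3 = 6
y[1] = 1*3 + 2*-2 = -1
y[2] = -2*3 + 1*-2 + 2*2 = -4
y[3] = -2*3 + -2*-2 + 1*2 = 0
y[4] = -2*-2 + -2*2 = 0
y[5] = -2*2 = -4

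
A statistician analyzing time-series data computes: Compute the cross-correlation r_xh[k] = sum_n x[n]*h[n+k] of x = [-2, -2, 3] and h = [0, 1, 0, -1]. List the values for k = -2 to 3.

Both sequences indexed from 0 and zero outside their support.
Lags with overlap: k = -2 to 3.
  r_xh[-2] = x[2]*h[0] = 0
  r_xh[-1] = x[1]*h[0] + x[2]*h[1] = 3
  r_xh[0] = x[0]*h[0] + x[1]*h[1] + x[2]*h[2] = -2
  r_xh[1] = x[0]*h[1] + x[1]*h[2] + x[2]*h[3] = -5
  r_xh[2] = x[0]*h[2] + x[1]*h[3] = 2
  r_xh[3] = x[0]*h[3] = 2
r_xh = [0, 3, -2, -5, 2, 2] (for k = -2, ..., 3)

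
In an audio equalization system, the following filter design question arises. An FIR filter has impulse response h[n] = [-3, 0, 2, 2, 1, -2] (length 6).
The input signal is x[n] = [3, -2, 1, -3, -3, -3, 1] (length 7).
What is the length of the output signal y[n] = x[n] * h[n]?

For linear convolution, the output length is:
len(y) = len(x) + len(h) - 1 = 7 + 6 - 1 = 12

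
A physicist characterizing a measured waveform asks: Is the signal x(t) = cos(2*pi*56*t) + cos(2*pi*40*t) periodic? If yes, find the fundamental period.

f1 = 56 Hz, f2 = 40 Hz
Period T1 = 1/56, T2 = 1/40
Ratio T1/T2 = 40/56, which is rational.
The signal is periodic with fundamental period T = 1/GCD(56,40) = 1/8 s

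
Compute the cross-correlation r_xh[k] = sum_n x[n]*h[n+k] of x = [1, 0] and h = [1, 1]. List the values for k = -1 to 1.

Both sequences indexed from 0 and zero outside their support.
Lags with overlap: k = -1 to 1.
  r_xh[-1] = x[1]*h[0] = 0
  r_xh[0] = x[0]*h[0] + x[1]*h[1] = 1
  r_xh[1] = x[0]*h[1] = 1
r_xh = [0, 1, 1] (for k = -1, ..., 1)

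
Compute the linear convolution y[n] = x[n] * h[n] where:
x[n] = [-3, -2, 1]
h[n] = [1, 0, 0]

y[n] = sum_k x[k]*h[n-k]. Output length = len(x) + len(h) - 1 = 3 + 3 - 1 = 5.
y[0] = -3*1 = -3
y[1] = -2*1 + -3*0 = -2
y[2] = 1*1 + -2*0 + -3*0 = 1
y[3] = 1*0 + -2*0 = 0
y[4] = 1*0 = 0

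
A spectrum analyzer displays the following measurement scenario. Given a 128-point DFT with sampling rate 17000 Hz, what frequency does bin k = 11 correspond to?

The frequency of DFT bin k is: f_k = k * f_s / N
f_11 = 11 * 17000 / 128 = 23375/16 Hz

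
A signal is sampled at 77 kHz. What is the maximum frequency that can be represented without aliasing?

The maximum frequency that can be represented without aliasing
is the Nyquist frequency: f_max = f_s / 2 = 77 kHz / 2 = 77/2 kHz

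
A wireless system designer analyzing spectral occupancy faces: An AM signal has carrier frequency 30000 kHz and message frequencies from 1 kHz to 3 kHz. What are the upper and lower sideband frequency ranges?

Upper sideband (USB) = fc + [fm_low, fm_high] = 30000 + [1, 3] = [30001, 30003] kHz
Lower sideband (LSB) = fc - [fm_high, fm_low] = 30000 - [3, 1] = [29997, 29999] kHz
Total occupied spectrum: 29997 kHz to 30003 kHz (plus carrier at 30000 kHz)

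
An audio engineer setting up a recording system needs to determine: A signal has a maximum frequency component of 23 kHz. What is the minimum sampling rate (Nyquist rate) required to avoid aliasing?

By the Nyquist-Shannon sampling theorem,
the minimum sampling rate (Nyquist rate) must be at least 2 * f_max.
Nyquist rate = 2 * 23 kHz = 46 kHz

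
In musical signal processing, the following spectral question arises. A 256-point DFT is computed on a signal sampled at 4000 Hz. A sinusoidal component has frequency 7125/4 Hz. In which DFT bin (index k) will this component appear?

DFT frequency resolution = f_s/N = 4000/256 = 125/8 Hz
Bin index k = f_signal / resolution = 7125/4 / 125/8 = 114
The signal frequency 7125/4 Hz falls in DFT bin k = 114.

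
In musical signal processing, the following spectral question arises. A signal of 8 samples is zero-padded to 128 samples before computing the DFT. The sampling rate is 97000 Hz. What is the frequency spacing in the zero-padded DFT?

Original DFT: N = 8, resolution = f_s/N = 97000/8 = 12125 Hz
Zero-padded DFT: N = 128, resolution = f_s/N = 97000/128 = 12125/16 Hz
Zero-padding interpolates the spectrum (finer frequency grid)
but does NOT improve the true spectral resolution (ability to resolve close frequencies).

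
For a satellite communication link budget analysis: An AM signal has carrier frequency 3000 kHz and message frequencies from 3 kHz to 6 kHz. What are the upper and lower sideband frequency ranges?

Upper sideband (USB) = fc + [fm_low, fm_high] = 3000 + [3, 6] = [3003, 3006] kHz
Lower sideband (LSB) = fc - [fm_high, fm_low] = 3000 - [6, 3] = [2994, 2997] kHz
Total occupied spectrum: 2994 kHz to 3006 kHz (plus carrier at 3000 kHz)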